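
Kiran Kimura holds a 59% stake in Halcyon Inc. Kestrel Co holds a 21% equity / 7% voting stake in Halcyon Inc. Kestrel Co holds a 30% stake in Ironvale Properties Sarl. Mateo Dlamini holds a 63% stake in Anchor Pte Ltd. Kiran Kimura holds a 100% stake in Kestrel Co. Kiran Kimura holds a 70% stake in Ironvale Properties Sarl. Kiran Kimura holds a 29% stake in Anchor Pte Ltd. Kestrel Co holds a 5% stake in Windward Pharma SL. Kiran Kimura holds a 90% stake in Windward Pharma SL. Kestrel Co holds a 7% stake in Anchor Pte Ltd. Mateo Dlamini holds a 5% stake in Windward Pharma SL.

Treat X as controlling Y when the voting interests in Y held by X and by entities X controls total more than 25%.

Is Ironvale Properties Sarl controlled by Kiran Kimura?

Yes

Kiran holds 100% of Kestrel, so Kiran controls Kestrel.
Kiran and Kestrel together hold 70% + 30% = 100% of Ironvale, so Kiran controls Ironvale.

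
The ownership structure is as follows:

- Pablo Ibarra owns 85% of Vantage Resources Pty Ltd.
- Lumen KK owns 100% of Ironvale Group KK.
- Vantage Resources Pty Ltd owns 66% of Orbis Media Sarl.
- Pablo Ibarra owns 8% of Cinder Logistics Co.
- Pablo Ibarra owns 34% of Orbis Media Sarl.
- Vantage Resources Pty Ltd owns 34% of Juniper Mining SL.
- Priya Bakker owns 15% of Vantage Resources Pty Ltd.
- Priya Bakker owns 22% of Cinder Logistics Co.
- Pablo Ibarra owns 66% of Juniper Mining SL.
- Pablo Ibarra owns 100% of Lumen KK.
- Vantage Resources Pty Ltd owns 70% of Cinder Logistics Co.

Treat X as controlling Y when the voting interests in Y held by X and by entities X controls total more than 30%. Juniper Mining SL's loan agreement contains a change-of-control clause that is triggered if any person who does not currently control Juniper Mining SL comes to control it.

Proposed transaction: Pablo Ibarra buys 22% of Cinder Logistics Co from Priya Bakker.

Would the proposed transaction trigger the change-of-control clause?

The purchase adds only to Pablo's holdings (Priya's stake shrinks), so Pablo is the only person who could newly come to control Juniper.
Pablo holds 85% of Vantage, so Pablo controls Vantage.
Pablo and Vantage together hold 66% + 34% = 100% of Juniper, so Pablo controls Juniper.
So Pablo already controls Juniper before the transaction.
After the purchase, Pablo's direct stake in Cinder rises to 8% + 22% = 30%, and Priya's stake falls to 0%.
Pablo controlled Juniper already, so this is not a new person acquiring control; every other person's position is unchanged or reduced.
No new person acquires control, so the clause is not triggered.

No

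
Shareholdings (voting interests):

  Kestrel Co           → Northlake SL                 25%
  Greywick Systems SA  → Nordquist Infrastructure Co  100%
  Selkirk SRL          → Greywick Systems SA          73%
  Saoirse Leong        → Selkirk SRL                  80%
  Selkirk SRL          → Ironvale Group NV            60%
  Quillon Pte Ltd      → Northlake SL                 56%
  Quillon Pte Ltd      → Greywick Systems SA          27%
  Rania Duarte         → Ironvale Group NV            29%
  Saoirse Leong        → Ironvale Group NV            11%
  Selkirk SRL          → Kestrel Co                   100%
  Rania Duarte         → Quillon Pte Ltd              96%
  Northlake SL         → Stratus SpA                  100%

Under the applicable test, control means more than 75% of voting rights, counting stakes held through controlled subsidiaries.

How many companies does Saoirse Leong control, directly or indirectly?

2

Saoirse holds 80% of Selkirk, so Saoirse controls Selkirk.
Selkirk holds 100% of Kestrel, so Saoirse controls Kestrel.
No other company's threshold is met.
Saoirse controls 2 companies.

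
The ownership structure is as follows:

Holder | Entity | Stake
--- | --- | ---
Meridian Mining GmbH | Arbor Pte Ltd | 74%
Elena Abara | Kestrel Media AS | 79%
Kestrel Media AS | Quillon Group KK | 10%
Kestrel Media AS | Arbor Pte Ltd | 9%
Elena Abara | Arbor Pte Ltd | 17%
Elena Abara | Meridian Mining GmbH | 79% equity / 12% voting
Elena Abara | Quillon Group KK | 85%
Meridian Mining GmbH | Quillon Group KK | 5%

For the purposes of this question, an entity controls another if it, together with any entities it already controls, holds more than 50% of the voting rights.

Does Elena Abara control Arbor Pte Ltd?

Elena holds 79% of Kestrel, so Elena controls Kestrel.
Elena and Kestrel together hold 85% + 10% = 95% of Quillon, so Elena controls Quillon.
In Arbor, Elena's side holds only 17% + 9% = 26%, not > 50%.
So Elena does not control Arbor.

No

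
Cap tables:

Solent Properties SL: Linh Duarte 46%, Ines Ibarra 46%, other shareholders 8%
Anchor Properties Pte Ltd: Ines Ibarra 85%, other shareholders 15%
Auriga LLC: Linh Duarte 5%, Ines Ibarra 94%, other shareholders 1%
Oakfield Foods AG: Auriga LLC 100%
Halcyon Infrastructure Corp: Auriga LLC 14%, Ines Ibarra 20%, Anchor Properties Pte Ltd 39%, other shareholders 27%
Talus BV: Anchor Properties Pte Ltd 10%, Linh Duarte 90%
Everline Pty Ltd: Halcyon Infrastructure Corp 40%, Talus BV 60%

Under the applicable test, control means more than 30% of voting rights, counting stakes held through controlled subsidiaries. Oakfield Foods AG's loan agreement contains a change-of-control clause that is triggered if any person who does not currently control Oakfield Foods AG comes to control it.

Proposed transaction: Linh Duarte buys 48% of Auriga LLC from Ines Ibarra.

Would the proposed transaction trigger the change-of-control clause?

Yes

The purchase adds only to Linh's holdings (Ines's stake shrinks), so Linh is the only person who could newly come to control Oakfield.
Linh holds 46% of Solent, so Linh controls Solent.
Linh holds 90% of Talus, so Linh controls Talus.
Talus holds 60% of Everline, so Linh controls Everline.
Neither Linh nor any entity Linh controls holds any voting interest in Oakfield.
So before the transaction, Linh does not control Oakfield.
After the purchase, Linh's direct stake in Auriga rises to 5% + 48% = 53%, and Ines's stake falls to 46%.
Linh holds 53% of Auriga, so Linh controls Auriga.
Auriga holds 100% of Oakfield, so Linh controls Oakfield.
Linh did not control Oakfield before and does after, so the clause is triggered.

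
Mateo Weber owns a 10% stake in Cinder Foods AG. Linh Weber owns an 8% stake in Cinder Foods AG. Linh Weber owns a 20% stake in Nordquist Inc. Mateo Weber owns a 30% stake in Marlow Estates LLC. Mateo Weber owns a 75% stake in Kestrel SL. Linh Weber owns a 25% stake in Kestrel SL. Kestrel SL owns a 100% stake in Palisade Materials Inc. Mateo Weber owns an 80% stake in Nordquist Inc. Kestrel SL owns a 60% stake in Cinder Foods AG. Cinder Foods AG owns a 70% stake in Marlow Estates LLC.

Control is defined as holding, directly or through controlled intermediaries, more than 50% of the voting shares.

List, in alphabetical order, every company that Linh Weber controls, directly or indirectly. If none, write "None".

None

Linh's largest direct stake is 25% in Kestrel, which does not meet the threshold.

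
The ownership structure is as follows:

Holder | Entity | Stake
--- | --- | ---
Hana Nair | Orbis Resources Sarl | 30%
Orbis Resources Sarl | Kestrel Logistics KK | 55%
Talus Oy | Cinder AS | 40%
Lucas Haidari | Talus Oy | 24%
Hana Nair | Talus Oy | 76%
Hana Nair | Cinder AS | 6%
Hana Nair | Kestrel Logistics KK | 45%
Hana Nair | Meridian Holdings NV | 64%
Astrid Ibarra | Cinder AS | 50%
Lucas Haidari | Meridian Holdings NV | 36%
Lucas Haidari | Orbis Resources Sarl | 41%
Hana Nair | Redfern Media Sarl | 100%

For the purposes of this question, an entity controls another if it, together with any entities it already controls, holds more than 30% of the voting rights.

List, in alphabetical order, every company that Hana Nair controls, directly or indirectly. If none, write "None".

Cinder AS, Kestrel Logistics KK, Meridian Holdings NV, Redfern Media Sarl, Talus Oy

Hana holds 64% of Meridian, so Hana controls Meridian.
Hana holds 76% of Talus, so Hana controls Talus.
Talus and Hana together hold 40% + 6% = 46% of Cinder, so Hana controls Cinder.
Hana holds 45% of Kestrel, so Hana controls Kestrel.
Hana holds 100% of Redfern, so Hana controls Redfern.
No other company's threshold is met.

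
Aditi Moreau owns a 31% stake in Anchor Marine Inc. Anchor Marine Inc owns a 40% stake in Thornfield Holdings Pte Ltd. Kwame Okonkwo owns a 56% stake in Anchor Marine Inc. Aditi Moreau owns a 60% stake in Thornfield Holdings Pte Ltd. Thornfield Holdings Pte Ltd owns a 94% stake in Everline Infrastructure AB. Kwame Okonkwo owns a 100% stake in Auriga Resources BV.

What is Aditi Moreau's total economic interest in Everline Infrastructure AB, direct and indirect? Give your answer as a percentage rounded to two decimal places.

68.06%

Aditi reaches Everline along 2 paths.
Via Thornfield: 60% × 94% = 56.4%.
Via Anchor → Thornfield: 31% × 40% × 94% = 11.656%.
Total: 56.4% + 11.656% = 68.056%.
Rounded: 68.06%.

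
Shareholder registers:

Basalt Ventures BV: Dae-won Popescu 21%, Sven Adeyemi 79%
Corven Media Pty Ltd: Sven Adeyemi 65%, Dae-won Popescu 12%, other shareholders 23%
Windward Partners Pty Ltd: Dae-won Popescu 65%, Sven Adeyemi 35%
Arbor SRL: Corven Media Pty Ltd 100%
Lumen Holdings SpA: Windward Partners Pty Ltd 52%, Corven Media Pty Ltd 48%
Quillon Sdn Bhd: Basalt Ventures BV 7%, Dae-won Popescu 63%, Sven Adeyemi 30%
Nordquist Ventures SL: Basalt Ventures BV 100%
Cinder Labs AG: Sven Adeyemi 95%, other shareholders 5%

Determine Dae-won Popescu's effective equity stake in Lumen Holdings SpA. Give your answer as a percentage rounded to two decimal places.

39.56%

Dae-won reaches Lumen along 2 paths.
Via Windward: 65% × 52% = 33.8%.
Via Corven: 12% × 48% = 5.76%.
Total: 33.8% + 5.76% = 39.56%.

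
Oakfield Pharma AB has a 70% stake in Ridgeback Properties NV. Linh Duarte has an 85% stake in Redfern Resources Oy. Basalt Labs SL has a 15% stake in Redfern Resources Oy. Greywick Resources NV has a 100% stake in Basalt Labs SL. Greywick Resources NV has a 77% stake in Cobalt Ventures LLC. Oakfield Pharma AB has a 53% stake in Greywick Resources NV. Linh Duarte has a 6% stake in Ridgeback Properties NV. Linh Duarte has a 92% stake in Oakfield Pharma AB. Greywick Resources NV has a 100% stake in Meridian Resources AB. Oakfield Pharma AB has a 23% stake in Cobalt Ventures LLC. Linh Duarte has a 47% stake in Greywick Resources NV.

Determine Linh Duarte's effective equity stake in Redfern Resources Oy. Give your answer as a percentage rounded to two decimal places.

99.36%

Linh reaches Redfern along 3 paths.
Direct stake: 85% = 85%.
Via Oakfield → Greywick → Basalt: 92% × 53% × 100% × 15% = 7.314%.
Via Greywick → Basalt: 47% × 100% × 15% = 7.05%.
Total: 85% + 7.314% + 7.05% = 99.364%.
Rounded: 99.36%.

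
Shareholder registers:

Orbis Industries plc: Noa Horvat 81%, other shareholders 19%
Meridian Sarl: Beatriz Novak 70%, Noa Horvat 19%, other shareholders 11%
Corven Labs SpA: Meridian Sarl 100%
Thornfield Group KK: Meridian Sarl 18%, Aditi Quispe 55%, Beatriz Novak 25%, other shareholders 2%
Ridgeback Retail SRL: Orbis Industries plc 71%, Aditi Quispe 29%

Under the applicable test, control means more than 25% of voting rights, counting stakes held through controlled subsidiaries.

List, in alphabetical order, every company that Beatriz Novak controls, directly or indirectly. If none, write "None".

Beatriz holds 70% of Meridian, so Beatriz controls Meridian.
Meridian holds 100% of Corven, so Beatriz controls Corven.
Meridian and Beatriz together hold 18% + 25% = 43% of Thornfield, so Beatriz controls Thornfield.
No other company's threshold is met.

Corven Labs SpA, Meridian Sarl, Thornfield Group KK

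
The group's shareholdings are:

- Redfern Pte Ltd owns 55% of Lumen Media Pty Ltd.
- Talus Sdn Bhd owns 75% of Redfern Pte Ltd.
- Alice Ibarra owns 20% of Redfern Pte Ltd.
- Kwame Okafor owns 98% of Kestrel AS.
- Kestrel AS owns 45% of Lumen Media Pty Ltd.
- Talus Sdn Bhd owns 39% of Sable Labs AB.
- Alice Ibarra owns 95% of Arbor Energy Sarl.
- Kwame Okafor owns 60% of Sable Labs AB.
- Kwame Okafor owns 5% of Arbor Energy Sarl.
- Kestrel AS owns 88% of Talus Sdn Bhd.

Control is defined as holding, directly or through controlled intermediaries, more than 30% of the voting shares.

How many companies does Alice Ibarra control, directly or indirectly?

1

Alice holds 95% of Arbor, so Alice controls Arbor.
No other company's threshold is met.
Alice controls 1 company.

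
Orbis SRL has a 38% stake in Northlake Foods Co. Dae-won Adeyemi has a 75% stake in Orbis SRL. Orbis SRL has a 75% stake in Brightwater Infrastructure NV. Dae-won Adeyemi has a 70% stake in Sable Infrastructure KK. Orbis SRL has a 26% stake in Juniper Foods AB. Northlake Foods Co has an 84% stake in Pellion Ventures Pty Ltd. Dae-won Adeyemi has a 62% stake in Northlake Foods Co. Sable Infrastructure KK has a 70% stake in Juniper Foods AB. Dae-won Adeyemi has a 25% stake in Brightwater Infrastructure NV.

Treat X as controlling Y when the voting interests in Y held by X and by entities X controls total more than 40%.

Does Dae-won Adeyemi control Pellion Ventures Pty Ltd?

Yes

Dae-won holds 75% of Orbis, so Dae-won controls Orbis.
Orbis and Dae-won together hold 38% + 62% = 100% of Northlake, so Dae-won controls Northlake.
Northlake holds 84% of Pellion, so Dae-won controls Pellion.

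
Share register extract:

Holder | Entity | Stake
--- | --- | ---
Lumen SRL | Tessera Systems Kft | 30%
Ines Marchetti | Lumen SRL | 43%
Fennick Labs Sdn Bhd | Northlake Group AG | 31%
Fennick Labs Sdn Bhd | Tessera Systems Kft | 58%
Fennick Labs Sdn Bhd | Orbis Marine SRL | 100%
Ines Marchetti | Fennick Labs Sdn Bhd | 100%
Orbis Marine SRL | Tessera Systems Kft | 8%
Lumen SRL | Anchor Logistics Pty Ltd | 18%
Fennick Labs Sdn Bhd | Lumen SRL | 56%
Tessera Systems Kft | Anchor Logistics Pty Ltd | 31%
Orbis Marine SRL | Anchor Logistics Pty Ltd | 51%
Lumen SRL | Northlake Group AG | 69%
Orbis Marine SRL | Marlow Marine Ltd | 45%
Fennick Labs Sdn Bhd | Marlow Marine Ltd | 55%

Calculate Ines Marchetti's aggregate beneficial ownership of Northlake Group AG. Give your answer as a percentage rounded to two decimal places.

Ines reaches Northlake along 3 paths.
Via Fennick: 100% × 31% = 31%.
Via Fennick → Lumen: 100% × 56% × 69% = 38.64%.
Via Lumen: 43% × 69% = 29.67%.
Total: 31% + 38.64% + 29.67% = 99.31%.

99.31%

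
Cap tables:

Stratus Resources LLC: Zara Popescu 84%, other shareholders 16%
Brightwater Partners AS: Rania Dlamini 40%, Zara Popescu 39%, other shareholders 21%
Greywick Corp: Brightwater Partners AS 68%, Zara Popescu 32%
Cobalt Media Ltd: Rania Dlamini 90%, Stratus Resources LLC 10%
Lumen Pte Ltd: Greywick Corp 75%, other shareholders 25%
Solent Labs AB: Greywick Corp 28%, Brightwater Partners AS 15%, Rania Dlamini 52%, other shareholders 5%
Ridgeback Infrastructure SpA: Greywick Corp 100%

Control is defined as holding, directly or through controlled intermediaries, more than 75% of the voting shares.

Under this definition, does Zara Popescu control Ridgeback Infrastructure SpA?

No

Zara holds 84% of Stratus, so Zara controls Stratus.
Neither Zara nor any entity Zara controls holds any voting interest in Ridgeback.
So Zara does not control Ridgeback.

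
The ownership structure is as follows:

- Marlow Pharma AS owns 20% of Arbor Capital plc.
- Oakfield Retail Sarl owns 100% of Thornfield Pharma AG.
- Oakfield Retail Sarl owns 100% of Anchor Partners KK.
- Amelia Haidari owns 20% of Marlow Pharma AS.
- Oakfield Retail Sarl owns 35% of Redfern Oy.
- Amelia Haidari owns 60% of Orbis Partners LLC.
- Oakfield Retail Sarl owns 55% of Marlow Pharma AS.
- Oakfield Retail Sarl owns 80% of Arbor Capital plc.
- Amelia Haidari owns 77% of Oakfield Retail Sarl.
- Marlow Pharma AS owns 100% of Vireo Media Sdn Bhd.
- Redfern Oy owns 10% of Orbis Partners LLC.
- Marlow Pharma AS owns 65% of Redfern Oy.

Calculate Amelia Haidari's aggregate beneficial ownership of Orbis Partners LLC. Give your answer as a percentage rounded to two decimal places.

Amelia reaches Orbis along 4 paths.
Via Oakfield → Marlow → Redfern: 77% × 55% × 65% × 10% = 2.75275%.
Via Marlow → Redfern: 20% × 65% × 10% = 1.3%.
Via Oakfield → Redfern: 77% × 35% × 10% = 2.695%.
Direct stake: 60% = 60%.
Total: 2.75275% + 1.3% + 2.695% + 60% = 66.74775%.
Rounded: 66.75%.

66.75%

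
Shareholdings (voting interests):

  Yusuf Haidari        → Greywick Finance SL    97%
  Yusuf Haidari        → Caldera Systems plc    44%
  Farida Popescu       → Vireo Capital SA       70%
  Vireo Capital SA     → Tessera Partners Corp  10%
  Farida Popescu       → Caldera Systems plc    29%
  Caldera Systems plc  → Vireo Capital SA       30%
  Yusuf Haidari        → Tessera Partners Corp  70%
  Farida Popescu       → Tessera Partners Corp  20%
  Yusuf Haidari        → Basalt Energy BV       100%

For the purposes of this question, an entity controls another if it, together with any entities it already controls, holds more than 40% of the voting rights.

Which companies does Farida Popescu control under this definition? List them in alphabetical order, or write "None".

Farida holds 70% of Vireo, so Farida controls Vireo.
No other company's threshold is met.

Vireo Capital SA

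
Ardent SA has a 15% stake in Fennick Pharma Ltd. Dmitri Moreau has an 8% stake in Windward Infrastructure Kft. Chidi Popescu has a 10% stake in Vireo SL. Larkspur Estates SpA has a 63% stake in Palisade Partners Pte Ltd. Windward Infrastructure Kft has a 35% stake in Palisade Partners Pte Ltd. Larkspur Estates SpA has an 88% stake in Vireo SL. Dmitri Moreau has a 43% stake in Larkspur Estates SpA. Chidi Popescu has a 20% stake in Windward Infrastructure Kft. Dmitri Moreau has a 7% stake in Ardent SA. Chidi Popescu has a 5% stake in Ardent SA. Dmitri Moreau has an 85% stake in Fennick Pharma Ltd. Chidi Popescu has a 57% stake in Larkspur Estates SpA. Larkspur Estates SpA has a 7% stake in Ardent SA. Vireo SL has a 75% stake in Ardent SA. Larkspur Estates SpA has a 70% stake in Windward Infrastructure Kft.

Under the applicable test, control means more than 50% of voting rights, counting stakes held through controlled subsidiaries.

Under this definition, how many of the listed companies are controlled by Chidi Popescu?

Chidi holds 57% of Larkspur, so Chidi controls Larkspur.
Larkspur and Chidi together hold 88% + 10% = 98% of Vireo, so Chidi controls Vireo.
Vireo and Larkspur and Chidi together hold 75% + 7% + 5% = 87% of Ardent, so Chidi controls Ardent.
Chidi and Larkspur together hold 20% + 70% = 90% of Windward, so Chidi controls Windward.
Windward and Larkspur together hold 35% + 63% = 98% of Palisade, so Chidi controls Palisade.
No other company's threshold is met.
Chidi controls 5 companies.

5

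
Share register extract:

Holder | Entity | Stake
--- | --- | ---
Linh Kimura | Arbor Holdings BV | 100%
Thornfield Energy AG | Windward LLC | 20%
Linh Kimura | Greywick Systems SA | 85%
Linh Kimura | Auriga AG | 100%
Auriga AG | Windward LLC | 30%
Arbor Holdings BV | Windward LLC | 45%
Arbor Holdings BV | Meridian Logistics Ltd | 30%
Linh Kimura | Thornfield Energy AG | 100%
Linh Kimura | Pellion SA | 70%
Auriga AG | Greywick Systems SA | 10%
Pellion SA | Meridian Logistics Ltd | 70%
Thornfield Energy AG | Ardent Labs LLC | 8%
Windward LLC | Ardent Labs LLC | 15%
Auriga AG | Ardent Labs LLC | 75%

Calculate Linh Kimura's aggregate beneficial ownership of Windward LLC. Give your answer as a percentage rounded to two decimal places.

95.00%

Linh reaches Windward along 3 paths.
Via Auriga: 100% × 30% = 30%.
Via Arbor: 100% × 45% = 45%.
Via Thornfield: 100% × 20% = 20%.
Total: 30% + 45% + 20% = 95%.
Rounded: 95.00%.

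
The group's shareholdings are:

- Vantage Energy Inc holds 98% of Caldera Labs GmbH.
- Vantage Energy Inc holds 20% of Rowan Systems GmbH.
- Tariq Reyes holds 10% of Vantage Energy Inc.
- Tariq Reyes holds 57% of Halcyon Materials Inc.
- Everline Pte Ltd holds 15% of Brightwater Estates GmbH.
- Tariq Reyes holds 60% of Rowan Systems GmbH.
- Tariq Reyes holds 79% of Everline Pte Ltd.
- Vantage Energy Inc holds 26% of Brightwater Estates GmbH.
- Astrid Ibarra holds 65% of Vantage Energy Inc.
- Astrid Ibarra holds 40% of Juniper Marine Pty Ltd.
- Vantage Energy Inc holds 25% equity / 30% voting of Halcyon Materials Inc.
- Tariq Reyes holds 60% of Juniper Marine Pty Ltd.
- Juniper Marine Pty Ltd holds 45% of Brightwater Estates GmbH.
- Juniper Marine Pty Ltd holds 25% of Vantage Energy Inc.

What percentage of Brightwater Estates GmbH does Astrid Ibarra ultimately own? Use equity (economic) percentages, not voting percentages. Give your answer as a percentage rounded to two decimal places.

Astrid reaches Brightwater along 3 paths.
Via Juniper: 40% × 45% = 18%.
Via Juniper → Vantage: 40% × 25% × 26% = 2.6%.
Via Vantage: 65% × 26% = 16.9%.
Total: 18% + 2.6% + 16.9% = 37.5%.
Rounded: 37.50%.

37.50%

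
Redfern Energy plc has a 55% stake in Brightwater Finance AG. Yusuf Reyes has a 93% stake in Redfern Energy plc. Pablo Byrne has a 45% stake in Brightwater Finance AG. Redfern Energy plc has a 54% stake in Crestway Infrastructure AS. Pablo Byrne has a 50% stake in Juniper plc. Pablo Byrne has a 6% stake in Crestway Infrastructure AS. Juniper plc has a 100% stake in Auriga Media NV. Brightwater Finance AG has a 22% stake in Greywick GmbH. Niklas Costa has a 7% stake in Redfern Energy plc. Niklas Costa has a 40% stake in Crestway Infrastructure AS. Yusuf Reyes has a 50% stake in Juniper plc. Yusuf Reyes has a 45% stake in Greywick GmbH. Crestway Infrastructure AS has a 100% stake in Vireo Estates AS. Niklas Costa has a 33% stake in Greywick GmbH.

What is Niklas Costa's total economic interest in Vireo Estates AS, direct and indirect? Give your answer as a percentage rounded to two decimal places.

Niklas reaches Vireo along 2 paths.
Via Crestway: 40% × 100% = 40%.
Via Redfern → Crestway: 7% × 54% × 100% = 3.78%.
Total: 40% + 3.78% = 43.78%.

43.78%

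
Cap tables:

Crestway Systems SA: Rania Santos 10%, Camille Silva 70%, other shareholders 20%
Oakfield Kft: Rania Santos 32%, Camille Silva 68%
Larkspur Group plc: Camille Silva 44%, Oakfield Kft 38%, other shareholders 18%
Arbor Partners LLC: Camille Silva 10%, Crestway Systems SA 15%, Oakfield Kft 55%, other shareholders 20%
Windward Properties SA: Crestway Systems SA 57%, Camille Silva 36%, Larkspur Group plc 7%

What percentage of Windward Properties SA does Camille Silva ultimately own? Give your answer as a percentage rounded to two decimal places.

80.79%

Camille reaches Windward along 4 paths.
Via Crestway: 70% × 57% = 39.9%.
Direct stake: 36% = 36%.
Via Larkspur: 44% × 7% = 3.08%.
Via Oakfield → Larkspur: 68% × 38% × 7% = 1.8088%.
Total: 39.9% + 36% + 3.08% + 1.8088% = 80.7888%.
Rounded: 80.79%.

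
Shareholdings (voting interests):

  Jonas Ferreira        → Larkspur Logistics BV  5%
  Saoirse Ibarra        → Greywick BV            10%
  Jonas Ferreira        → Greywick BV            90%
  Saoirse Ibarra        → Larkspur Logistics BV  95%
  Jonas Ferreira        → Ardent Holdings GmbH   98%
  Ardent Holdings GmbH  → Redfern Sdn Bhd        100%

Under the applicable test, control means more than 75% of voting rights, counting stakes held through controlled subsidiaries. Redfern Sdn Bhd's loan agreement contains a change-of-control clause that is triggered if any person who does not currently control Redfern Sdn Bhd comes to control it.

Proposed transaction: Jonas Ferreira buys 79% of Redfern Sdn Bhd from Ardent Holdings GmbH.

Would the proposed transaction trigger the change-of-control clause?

The purchase adds only to Jonas's holdings (Ardent's stake shrinks), so Jonas is the only person who could newly come to control Redfern.
Jonas holds 98% of Ardent, so Jonas controls Ardent.
Ardent holds 100% of Redfern, so Jonas controls Redfern.
So Jonas already controls Redfern before the transaction.
After the purchase, Jonas holds 79% of Redfern directly, and Ardent's stake falls to 21%.
Jonas controlled Redfern already, so this is not a new person acquiring control; every other person's position is unchanged or reduced.
No new person acquires control, so the clause is not triggered.

No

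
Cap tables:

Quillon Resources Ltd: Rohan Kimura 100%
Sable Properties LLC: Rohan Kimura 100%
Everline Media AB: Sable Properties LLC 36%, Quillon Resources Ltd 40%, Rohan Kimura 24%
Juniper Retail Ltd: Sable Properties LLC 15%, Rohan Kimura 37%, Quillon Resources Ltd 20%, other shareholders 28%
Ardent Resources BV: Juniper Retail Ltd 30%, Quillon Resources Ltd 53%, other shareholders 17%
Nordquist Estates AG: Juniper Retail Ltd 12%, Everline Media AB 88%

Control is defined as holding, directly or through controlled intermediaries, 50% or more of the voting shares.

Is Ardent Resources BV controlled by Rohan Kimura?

Yes

Rohan holds 100% of Quillon, so Rohan controls Quillon.
Rohan holds 100% of Sable, so Rohan controls Sable.
Sable and Rohan and Quillon together hold 15% + 37% + 20% = 72% of Juniper, so Rohan controls Juniper.
Juniper and Quillon together hold 30% + 53% = 83% of Ardent, so Rohan controls Ardent.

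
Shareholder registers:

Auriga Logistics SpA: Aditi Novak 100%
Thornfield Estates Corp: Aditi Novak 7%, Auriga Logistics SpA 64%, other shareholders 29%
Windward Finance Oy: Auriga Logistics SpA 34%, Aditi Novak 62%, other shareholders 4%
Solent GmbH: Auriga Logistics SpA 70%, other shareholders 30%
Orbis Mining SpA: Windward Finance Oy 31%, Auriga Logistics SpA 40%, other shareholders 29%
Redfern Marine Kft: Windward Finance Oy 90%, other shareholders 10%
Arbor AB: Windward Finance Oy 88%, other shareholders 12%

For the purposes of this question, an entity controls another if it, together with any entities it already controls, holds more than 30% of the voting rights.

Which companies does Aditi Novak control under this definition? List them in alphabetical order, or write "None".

Arbor AB, Auriga Logistics SpA, Orbis Mining SpA, Redfern Marine Kft, Solent GmbH, Thornfield Estates Corp, Windward Finance Oy

Aditi holds 100% of Auriga, so Aditi controls Auriga.
Aditi and Auriga together hold 7% + 64% = 71% of Thornfield, so Aditi controls Thornfield.
Auriga and Aditi together hold 34% + 62% = 96% of Windward, so Aditi controls Windward.
Auriga holds 70% of Solent, so Aditi controls Solent.
Windward and Auriga together hold 31% + 40% = 71% of Orbis, so Aditi controls Orbis.
Windward holds 90% of Redfern, so Aditi controls Redfern.
Windward holds 88% of Arbor, so Aditi controls Arbor.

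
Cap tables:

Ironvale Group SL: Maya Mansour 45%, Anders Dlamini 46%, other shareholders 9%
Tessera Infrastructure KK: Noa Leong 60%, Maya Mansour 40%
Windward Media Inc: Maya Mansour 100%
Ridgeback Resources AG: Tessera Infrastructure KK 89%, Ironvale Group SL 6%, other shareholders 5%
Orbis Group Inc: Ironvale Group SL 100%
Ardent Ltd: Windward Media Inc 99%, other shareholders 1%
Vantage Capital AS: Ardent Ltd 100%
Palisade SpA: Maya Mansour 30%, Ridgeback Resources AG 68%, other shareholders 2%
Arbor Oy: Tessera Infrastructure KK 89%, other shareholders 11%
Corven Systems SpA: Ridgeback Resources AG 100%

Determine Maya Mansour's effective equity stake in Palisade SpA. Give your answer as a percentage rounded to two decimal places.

56.04%

Maya reaches Palisade along 3 paths.
Direct stake: 30% = 30%.
Via Tessera → Ridgeback: 40% × 89% × 68% = 24.208%.
Via Ironvale → Ridgeback: 45% × 6% × 68% = 1.836%.
Total: 30% + 24.208% + 1.836% = 56.044%.
Rounded: 56.04%.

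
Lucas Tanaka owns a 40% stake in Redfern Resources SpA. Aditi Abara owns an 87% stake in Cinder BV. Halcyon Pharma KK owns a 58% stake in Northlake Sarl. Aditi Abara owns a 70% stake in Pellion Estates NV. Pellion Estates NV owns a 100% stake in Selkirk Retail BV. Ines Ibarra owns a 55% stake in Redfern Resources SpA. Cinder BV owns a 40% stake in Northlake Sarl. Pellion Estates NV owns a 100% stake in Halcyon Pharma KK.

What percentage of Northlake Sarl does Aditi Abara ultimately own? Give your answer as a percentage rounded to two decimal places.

75.40%

Aditi reaches Northlake along 2 paths.
Via Cinder: 87% × 40% = 34.8%.
Via Pellion → Halcyon: 70% × 100% × 58% = 40.6%.
Total: 34.8% + 40.6% = 75.4%.
Rounded: 75.40%.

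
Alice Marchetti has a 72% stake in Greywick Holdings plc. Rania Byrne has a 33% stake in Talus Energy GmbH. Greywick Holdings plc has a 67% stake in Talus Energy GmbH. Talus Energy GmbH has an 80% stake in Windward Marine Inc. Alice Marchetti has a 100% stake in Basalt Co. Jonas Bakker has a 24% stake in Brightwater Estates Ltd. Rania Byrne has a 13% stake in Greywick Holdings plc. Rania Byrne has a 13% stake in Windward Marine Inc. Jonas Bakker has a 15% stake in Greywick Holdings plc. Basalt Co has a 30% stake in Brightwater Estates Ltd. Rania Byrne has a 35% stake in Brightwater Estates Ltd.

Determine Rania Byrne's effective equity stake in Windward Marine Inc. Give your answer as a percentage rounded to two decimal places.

Rania reaches Windward along 3 paths.
Via Greywick → Talus: 13% × 67% × 80% = 6.968%.
Via Talus: 33% × 80% = 26.4%.
Direct stake: 13% = 13%.
Total: 6.968% + 26.4% + 13% = 46.368%.
Rounded: 46.37%.

46.37%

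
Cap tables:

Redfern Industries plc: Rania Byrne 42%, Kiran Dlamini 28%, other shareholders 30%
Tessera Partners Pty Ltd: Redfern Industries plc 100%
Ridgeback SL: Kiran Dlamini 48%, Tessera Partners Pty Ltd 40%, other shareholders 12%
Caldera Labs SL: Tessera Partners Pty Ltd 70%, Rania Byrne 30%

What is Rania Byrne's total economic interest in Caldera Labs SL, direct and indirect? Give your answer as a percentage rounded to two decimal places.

Rania reaches Caldera along 2 paths.
Via Redfern → Tessera: 42% × 100% × 70% = 29.4%.
Direct stake: 30% = 30%.
Total: 29.4% + 30% = 59.4%.
Rounded: 59.40%.

59.40%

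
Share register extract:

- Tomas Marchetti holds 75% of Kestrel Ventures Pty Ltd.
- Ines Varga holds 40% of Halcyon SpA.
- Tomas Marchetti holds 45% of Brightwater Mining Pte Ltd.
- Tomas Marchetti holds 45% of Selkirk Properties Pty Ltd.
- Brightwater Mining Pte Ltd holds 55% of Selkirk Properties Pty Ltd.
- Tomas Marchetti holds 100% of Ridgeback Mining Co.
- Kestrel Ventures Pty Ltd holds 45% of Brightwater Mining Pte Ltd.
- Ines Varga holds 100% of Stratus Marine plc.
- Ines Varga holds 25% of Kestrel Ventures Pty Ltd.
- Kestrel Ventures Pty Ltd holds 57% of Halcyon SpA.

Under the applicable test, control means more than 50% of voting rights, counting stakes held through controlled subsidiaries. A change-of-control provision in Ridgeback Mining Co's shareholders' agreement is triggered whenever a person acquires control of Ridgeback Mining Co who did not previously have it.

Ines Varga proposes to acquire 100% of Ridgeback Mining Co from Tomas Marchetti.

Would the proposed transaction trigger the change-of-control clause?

Yes

The purchase adds only to Ines's holdings (Tomas's stake shrinks), so Ines is the only person who could newly come to control Ridgeback.
Ines holds 100% of Stratus, so Ines controls Stratus.
Neither Ines nor any entity Ines controls holds any voting interest in Ridgeback.
So before the transaction, Ines does not control Ridgeback.
After the purchase, Ines holds 100% of Ridgeback directly, and Tomas's stake falls to 0%.
Ines holds 100% of Ridgeback, so Ines controls Ridgeback.
Ines did not control Ridgeback before and does after, so the clause is triggered.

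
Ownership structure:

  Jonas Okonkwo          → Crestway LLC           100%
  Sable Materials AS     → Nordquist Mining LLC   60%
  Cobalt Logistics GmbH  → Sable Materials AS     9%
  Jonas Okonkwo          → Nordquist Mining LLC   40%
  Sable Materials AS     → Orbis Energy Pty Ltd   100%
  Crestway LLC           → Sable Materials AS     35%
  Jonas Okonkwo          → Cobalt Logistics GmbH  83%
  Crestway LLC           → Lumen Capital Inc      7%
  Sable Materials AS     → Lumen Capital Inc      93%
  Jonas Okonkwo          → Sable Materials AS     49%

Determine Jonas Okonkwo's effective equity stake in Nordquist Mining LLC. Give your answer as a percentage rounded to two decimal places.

Jonas reaches Nordquist along 4 paths.
Direct stake: 40% = 40%.
Via Sable: 49% × 60% = 29.4%.
Via Crestway → Sable: 100% × 35% × 60% = 21%.
Via Cobalt → Sable: 83% × 9% × 60% = 4.482%.
Total: 40% + 29.4% + 21% + 4.482% = 94.882%.
Rounded: 94.88%.

94.88%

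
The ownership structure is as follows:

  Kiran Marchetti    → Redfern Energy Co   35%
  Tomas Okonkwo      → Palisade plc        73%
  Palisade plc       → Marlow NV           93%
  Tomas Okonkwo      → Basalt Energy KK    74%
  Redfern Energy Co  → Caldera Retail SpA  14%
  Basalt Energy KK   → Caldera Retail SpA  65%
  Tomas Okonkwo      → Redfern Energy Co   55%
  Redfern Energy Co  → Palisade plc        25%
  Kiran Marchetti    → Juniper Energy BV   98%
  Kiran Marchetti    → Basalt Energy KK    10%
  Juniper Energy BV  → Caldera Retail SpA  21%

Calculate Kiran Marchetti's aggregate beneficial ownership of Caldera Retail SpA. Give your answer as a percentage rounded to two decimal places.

31.98%

Kiran reaches Caldera along 3 paths.
Via Basalt: 10% × 65% = 6.5%.
Via Redfern: 35% × 14% = 4.9%.
Via Juniper: 98% × 21% = 20.58%.
Total: 6.5% + 4.9% + 20.58% = 31.98%.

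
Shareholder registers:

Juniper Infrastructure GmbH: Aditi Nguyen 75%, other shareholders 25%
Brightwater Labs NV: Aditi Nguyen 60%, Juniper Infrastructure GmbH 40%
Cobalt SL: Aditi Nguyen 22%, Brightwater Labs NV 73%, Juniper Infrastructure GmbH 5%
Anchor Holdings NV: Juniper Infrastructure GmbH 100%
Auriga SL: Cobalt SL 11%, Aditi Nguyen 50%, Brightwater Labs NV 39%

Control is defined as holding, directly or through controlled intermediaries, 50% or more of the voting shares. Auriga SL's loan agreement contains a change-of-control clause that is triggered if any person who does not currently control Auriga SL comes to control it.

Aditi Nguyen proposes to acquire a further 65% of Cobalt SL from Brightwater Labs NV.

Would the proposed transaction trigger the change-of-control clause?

No

The purchase adds only to Aditi's holdings (Brightwater's stake shrinks), so Aditi is the only person who could newly come to control Auriga.
Aditi holds 75% of Juniper, so Aditi controls Juniper.
Aditi and Juniper together hold 60% + 40% = 100% of Brightwater, so Aditi controls Brightwater.
Aditi and Brightwater and Juniper together hold 22% + 73% + 5% = 100% of Cobalt, so Aditi controls Cobalt.
Cobalt and Aditi and Brightwater together hold 11% + 50% + 39% = 100% of Auriga, so Aditi controls Auriga.
So Aditi already controls Auriga before the transaction.
After the purchase, Aditi's direct stake in Cobalt rises to 22% + 65% = 87%, and Brightwater's stake falls to 8%.
Aditi controlled Auriga already, so this is not a new person acquiring control; every other person's position is unchanged or reduced.
No new person acquires control, so the clause is not triggered.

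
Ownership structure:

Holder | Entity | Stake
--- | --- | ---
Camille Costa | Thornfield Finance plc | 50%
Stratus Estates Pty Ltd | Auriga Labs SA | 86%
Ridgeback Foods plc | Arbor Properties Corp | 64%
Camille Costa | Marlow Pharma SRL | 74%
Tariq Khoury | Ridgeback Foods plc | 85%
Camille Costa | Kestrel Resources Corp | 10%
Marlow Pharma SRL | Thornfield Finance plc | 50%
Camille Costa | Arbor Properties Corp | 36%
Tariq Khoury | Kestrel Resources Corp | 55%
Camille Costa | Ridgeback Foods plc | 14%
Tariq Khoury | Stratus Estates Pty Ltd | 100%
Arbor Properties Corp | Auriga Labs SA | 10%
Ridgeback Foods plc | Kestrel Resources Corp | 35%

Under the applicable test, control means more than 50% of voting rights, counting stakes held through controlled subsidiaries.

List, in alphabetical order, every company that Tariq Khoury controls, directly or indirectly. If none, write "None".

Tariq holds 85% of Ridgeback, so Tariq controls Ridgeback.
Ridgeback holds 64% of Arbor, so Tariq controls Arbor.
Tariq holds 100% of Stratus, so Tariq controls Stratus.
Stratus and Arbor together hold 86% + 10% = 96% of Auriga, so Tariq controls Auriga.
Ridgeback and Tariq together hold 35% + 55% = 90% of Kestrel, so Tariq controls Kestrel.
No other company's threshold is met.

Arbor Properties Corp, Auriga Labs SA, Kestrel Resources Corp, Ridgeback Foods plc, Stratus Estates Pty Ltd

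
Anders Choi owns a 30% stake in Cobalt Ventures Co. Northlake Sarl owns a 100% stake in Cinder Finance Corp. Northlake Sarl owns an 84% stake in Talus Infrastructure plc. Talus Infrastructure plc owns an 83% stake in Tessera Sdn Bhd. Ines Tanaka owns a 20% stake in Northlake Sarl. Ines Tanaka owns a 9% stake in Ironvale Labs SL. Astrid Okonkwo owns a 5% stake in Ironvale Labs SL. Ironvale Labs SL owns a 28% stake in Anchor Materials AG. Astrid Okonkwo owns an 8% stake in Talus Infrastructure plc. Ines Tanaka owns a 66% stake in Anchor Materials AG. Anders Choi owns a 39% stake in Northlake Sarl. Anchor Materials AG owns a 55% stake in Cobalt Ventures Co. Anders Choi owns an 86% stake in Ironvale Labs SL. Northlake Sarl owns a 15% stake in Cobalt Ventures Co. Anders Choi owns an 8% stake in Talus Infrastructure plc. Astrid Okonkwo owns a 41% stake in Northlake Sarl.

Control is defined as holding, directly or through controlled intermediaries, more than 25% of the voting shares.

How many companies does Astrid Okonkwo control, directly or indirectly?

4

Astrid holds 41% of Northlake, so Astrid controls Northlake.
Astrid and Northlake together hold 8% + 84% = 92% of Talus, so Astrid controls Talus.
Northlake holds 100% of Cinder, so Astrid controls Cinder.
Talus holds 83% of Tessera, so Astrid controls Tessera.
No other company's threshold is met.
Astrid controls 4 companies.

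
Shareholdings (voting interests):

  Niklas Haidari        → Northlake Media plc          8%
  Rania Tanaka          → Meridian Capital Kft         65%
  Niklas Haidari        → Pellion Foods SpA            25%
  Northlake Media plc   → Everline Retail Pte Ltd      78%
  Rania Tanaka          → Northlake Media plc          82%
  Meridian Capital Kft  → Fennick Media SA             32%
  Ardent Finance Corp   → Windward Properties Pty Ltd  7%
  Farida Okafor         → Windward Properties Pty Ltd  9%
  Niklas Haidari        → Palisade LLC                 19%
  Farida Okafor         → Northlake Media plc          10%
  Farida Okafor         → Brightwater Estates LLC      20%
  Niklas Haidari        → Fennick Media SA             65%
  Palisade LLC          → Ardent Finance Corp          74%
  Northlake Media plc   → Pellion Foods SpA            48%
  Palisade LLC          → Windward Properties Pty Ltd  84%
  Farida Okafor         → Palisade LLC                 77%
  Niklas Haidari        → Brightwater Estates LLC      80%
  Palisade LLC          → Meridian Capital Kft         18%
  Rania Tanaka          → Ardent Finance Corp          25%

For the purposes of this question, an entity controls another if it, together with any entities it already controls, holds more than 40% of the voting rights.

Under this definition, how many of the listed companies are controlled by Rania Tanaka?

Rania holds 82% of Northlake, so Rania controls Northlake.
Rania holds 65% of Meridian, so Rania controls Meridian.
Northlake holds 48% of Pellion, so Rania controls Pellion.
Northlake holds 78% of Everline, so Rania controls Everline.
No other company's threshold is met.
Rania controls 4 companies.

4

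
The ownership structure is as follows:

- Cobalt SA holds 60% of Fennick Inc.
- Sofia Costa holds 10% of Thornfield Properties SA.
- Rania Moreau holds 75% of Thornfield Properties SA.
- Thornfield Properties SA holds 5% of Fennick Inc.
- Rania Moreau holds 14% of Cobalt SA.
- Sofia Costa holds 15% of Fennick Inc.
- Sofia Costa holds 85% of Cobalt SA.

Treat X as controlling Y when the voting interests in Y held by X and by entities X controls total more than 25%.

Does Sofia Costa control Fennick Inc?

Yes

Sofia holds 85% of Cobalt, so Sofia controls Cobalt.
Cobalt and Sofia together hold 60% + 15% = 75% of Fennick, so Sofia controls Fennick.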